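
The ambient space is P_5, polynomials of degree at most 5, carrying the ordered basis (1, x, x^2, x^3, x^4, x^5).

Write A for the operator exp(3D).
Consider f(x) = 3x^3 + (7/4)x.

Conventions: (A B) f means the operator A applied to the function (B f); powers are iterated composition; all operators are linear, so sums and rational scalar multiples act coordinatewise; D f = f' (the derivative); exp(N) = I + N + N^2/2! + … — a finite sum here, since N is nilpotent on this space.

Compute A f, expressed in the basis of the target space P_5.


order-1 term: 27x^2 + 21/4
order-2 term: 81x
order-3 term: 81
the series for exp(3D) f terminates at order 3
exp(3D) f = 3x^3 + 27x^2 + (331/4)x + 345/4

the result is g(x) = 3x^3 + 27x^2 + (331/4)x + 345/4


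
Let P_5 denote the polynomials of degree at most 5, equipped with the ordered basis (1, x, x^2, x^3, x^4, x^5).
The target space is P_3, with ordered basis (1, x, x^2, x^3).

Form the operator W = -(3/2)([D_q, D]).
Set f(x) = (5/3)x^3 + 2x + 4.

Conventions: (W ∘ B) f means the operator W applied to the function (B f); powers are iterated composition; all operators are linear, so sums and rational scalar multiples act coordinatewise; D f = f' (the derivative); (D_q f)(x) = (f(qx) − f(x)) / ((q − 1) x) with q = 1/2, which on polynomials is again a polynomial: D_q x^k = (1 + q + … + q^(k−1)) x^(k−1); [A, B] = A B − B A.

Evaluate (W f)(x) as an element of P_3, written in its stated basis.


g(x) = -(5/2)x

D f = 5x^2 + 2
D_q D f = (15/2)x
D_q f = (35/12)x^2 + 2
D D_q f = (35/6)x
[D_q, D] f = (5/3)x
(-(3/2)([D_q, D])) f = -(5/2)x


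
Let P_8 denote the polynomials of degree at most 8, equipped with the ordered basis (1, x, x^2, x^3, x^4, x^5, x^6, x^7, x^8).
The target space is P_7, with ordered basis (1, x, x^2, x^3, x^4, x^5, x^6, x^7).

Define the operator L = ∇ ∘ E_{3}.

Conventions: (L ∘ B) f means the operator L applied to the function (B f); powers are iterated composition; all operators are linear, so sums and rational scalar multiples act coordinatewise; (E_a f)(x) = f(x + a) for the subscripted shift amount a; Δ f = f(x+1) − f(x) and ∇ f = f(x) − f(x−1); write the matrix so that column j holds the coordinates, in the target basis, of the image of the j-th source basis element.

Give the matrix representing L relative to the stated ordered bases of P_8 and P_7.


image of 1: 0
image of x: 1
image of x^2: 2x + 5
image of x^3: 3x^2 + 15x + 19
image of x^4: 4x^3 + 30x^2 + 76x + 65
image of x^5: 5x^4 + 50x^3 + 190x^2 + 325x + 211
image of x^6: 6x^5 + 75x^4 + 380x^3 + 975x^2 + 1266x + 665
image of x^7: 7x^6 + 105x^5 + 665x^4 + 2275x^3 + 4431x^2 + 4655x + 2059
image of x^8: 8x^7 + 140x^6 + 1064x^5 + 4550x^4 + 11816x^3 + 18620x^2 + 16472x + 6305
each image's coordinates form column j of the matrix

the matrix is [[0, 1, 5, 19, 65, 211, 665, 2059, 6305]; [0, 0, 2, 15, 76, 325, 1266, 4655, 16472]; [0, 0, 0, 3, 30, 190, 975, 4431, 18620]; [0, 0, 0, 0, 4, 50, 380, 2275, 11816]; [0, 0, 0, 0, 0, 5, 75, 665, 4550]; [0, 0, 0, 0, 0, 0, 6, 105, 1064]; [0, 0, 0, 0, 0, 0, 0, 7, 140]; [0, 0, 0, 0, 0, 0, 0, 0, 8]] (rows listed top to bottom)


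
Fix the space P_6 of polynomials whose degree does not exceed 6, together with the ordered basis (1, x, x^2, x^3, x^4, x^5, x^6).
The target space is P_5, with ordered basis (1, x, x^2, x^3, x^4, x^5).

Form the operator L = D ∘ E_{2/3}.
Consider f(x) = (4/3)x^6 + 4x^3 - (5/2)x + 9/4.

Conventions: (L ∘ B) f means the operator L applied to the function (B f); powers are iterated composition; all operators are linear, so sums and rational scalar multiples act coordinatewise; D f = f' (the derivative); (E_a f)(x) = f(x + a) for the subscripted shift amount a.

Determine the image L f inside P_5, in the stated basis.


the result is g(x) = 8x^5 + (80/3)x^4 + (320/9)x^3 + (964/27)x^2 + (1936/81)x + 1889/486

E_{2/3} f = (4/3)x^6 + (16/3)x^5 + (80/9)x^4 + (964/81)x^3 + (968/81)x^2 + (1889/486)x + 16495/8748
D E_{2/3} f = 8x^5 + (80/3)x^4 + (320/9)x^3 + (964/27)x^2 + (1936/81)x + 1889/486


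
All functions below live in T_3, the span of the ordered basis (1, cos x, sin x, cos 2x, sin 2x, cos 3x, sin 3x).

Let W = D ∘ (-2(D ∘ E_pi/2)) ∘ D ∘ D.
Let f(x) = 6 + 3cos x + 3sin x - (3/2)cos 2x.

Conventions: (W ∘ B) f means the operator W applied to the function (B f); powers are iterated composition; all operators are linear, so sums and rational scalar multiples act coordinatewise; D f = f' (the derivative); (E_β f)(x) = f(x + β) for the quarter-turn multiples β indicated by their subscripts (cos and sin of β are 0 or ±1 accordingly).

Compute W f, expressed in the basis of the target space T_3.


D f = 3cos x - 3sin x + 3sin 2x
D D f = -3cos x - 3sin x + 6cos 2x
E_pi/2 (D ∘ D) f = -3cos x + 3sin x - 6cos 2x
D E_pi/2 (D ∘ D) f = 3cos x + 3sin x + 12sin 2x
(-2(D ∘ E_pi/2)) (D ∘ D) f = -6cos x - 6sin x - 24sin 2x
D (-2(D ∘ E_pi/2)) (D ∘ D) f = -6cos x + 6sin x - 48cos 2x

the result is g(x) = -6cos x + 6sin x - 48cos 2x


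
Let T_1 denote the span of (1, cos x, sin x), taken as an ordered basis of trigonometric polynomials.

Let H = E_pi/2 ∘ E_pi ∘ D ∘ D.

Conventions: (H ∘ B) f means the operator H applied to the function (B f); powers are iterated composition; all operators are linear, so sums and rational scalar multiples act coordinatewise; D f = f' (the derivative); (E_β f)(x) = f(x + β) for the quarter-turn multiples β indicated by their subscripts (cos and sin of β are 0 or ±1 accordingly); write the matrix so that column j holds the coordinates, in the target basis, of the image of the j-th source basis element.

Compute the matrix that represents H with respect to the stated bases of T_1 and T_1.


image of 1: 0
image of cos x: -sin x
image of sin x: cos x
each image's coordinates form column j of the matrix

the matrix is [[0, 0, 0]; [0, 0, 1]; [0, -1, 0]] (rows listed top to bottom)


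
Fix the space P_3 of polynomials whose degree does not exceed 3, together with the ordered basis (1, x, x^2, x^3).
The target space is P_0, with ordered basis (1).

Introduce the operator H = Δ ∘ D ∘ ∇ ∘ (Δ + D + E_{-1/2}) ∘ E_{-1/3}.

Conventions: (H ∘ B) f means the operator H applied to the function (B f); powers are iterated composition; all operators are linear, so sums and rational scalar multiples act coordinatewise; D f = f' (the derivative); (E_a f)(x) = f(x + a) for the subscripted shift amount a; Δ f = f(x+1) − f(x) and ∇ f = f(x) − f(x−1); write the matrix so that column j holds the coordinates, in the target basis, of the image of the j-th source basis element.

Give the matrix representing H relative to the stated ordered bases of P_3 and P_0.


image of 1: 0
image of x: 0
image of x^2: 0
image of x^3: 6
each image's coordinates form column j of the matrix

the matrix is [[0, 0, 0, 6]] (rows listed top to bottom)


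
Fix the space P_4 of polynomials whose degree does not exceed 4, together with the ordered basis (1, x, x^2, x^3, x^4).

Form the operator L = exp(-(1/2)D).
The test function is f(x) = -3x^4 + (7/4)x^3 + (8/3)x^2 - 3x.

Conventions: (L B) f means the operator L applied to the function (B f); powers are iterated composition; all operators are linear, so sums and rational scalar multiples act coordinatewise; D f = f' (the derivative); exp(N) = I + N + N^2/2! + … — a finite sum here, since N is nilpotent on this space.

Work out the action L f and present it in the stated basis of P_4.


order-1 term: 6x^3 - (21/8)x^2 - (8/3)x + 3/2
order-2 term: -(9/2)x^2 + (21/16)x + 2/3
order-3 term: (3/2)x - 7/32
order-4 term: -3/16
the series for exp(-(1/2)D) f terminates at order 4
exp(-(1/2)D) f = -3x^4 + (31/4)x^3 - (107/24)x^2 - (137/48)x + 169/96

the result is g(x) = -3x^4 + (31/4)x^3 - (107/24)x^2 - (137/48)x + 169/96


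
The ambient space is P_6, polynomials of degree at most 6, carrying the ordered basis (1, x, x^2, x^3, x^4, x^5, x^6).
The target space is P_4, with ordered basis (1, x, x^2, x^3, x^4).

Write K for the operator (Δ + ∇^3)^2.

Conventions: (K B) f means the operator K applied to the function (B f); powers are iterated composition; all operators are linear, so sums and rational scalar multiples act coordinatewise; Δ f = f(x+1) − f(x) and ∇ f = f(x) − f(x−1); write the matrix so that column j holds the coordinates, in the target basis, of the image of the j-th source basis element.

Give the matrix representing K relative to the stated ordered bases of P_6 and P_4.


image of 1: 0
image of x: 0
image of x^2: 2
image of x^3: 6x + 6
image of x^4: 12x^2 + 24x + 62
image of x^5: 20x^3 + 60x^2 + 310x - 210
image of x^6: 30x^4 + 120x^3 + 930x^2 - 1260x + 1742
each image's coordinates form column j of the matrix

the matrix is [[0, 0, 2, 6, 62, -210, 1742]; [0, 0, 0, 6, 24, 310, -1260]; [0, 0, 0, 0, 12, 60, 930]; [0, 0, 0, 0, 0, 20, 120]; [0, 0, 0, 0, 0, 0, 30]] (rows listed top to bottom)


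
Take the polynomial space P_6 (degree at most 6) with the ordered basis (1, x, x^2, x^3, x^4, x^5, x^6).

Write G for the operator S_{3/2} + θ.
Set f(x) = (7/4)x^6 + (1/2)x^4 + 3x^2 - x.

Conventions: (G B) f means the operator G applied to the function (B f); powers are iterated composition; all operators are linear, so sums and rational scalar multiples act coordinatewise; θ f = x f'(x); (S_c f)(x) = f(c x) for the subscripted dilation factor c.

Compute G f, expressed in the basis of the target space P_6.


S_{3/2} f = (5103/256)x^6 + (81/32)x^4 + (27/4)x^2 - (3/2)x
θ f = (21/2)x^6 + 2x^4 + 6x^2 - x
(S_{3/2} + θ) f = (7791/256)x^6 + (145/32)x^4 + (51/4)x^2 - (5/2)x

the result is g(x) = (7791/256)x^6 + (145/32)x^4 + (51/4)x^2 - (5/2)x


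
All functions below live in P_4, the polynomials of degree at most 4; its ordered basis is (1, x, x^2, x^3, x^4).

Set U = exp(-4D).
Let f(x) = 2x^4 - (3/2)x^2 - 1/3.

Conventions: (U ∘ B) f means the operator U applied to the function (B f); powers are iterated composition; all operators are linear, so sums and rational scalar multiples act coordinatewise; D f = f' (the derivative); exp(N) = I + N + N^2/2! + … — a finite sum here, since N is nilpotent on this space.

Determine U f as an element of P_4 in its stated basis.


the image equals g(x) = 2x^4 - 32x^3 + (381/2)x^2 - 500x + 1463/3

order-1 term: -32x^3 + 12x
order-2 term: 192x^2 - 24
order-3 term: -512x
order-4 term: 512
the series for exp(-4D) f terminates at order 4
exp(-4D) f = 2x^4 - 32x^3 + (381/2)x^2 - 500x + 1463/3


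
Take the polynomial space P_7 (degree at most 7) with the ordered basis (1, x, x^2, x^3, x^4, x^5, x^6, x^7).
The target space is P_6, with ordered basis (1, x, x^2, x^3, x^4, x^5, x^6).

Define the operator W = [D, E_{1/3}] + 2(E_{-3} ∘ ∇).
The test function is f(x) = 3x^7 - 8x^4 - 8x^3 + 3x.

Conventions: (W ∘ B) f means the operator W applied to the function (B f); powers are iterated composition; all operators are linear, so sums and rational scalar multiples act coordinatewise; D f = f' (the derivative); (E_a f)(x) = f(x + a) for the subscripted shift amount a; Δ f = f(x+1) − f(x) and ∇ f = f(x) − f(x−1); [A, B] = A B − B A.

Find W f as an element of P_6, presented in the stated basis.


g(x) = 42x^6 - 882x^5 + 7770x^4 - 36814x^3 + 99030x^2 - 143446x + 87396

E_{1/3} f = 3x^7 + 7x^6 + 7x^5 - (37/9)x^4 - (469/27)x^3 - (353/27)x^2 - (200/243)x + 442/729
D E_{1/3} f = 21x^6 + 42x^5 + 35x^4 - (148/9)x^3 - (469/9)x^2 - (706/27)x - 200/243
D f = 21x^6 - 32x^3 - 24x^2 + 3
E_{1/3} D f = 21x^6 + 42x^5 + 35x^4 - (148/9)x^3 - (469/9)x^2 - (706/27)x - 200/243
[D, E_{1/3}] f = 0
∇ f = 21x^6 - 63x^5 + 105x^4 - 137x^3 + 87x^2 - 29x + 6
E_{-3} ∇ f = 21x^6 - 441x^5 + 3885x^4 - 18407x^3 + 49515x^2 - 71723x + 43698
(2(E_{-3} ∘ ∇)) f = 42x^6 - 882x^5 + 7770x^4 - 36814x^3 + 99030x^2 - 143446x + 87396
([D, E_{1/3}] + 2(E_{-3} ∘ ∇)) f = 42x^6 - 882x^5 + 7770x^4 - 36814x^3 + 99030x^2 - 143446x + 87396


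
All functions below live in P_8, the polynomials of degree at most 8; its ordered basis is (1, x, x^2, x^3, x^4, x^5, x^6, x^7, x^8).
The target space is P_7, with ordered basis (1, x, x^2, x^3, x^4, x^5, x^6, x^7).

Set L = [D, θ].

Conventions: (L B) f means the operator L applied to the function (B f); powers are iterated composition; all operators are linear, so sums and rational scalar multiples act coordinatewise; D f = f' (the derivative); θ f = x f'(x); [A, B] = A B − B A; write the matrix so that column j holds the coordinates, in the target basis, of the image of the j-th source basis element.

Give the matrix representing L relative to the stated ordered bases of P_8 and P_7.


the matrix is [[0, 1, 0, 0, 0, 0, 0, 0, 0]; [0, 0, 2, 0, 0, 0, 0, 0, 0]; [0, 0, 0, 3, 0, 0, 0, 0, 0]; [0, 0, 0, 0, 4, 0, 0, 0, 0]; [0, 0, 0, 0, 0, 5, 0, 0, 0]; [0, 0, 0, 0, 0, 0, 6, 0, 0]; [0, 0, 0, 0, 0, 0, 0, 7, 0]; [0, 0, 0, 0, 0, 0, 0, 0, 8]] (rows listed top to bottom)

image of 1: 0
image of x: 1
image of x^2: 2x
image of x^3: 3x^2
image of x^4: 4x^3
image of x^5: 5x^4
image of x^6: 6x^5
image of x^7: 7x^6
image of x^8: 8x^7
each image's coordinates form column j of the matrix


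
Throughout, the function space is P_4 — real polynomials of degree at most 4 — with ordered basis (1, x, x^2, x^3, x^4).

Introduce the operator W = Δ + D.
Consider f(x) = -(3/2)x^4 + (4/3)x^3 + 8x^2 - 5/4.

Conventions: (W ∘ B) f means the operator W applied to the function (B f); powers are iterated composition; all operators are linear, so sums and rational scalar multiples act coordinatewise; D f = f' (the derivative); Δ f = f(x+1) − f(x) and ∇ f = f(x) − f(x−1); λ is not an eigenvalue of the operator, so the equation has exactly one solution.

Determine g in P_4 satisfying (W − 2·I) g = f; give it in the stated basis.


write g with unknown coordinates in the stated basis and equate coefficients in (W − 2·I) g = f
solving from the highest basis element down gives g = (3/4)x^4 + (7/3)x^3 + (21/4)x^2 + (31/2)x + 487/24
check: W g = 6x^3 + (37/2)x^2 + 31x + 118/3
so W g − 2·g = -(3/2)x^4 + (4/3)x^3 + 8x^2 - 5/4 = f ✓

g(x) = (3/4)x^4 + (7/3)x^3 + (21/4)x^2 + (31/2)x + 487/24


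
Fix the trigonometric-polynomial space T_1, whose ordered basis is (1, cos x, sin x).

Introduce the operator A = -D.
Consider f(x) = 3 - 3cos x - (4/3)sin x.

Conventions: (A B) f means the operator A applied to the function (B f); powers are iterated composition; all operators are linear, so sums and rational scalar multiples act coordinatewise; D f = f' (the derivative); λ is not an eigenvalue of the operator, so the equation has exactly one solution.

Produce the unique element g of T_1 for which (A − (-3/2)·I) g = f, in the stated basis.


the result is g(x) = 2 - (70/39)cos x + (4/13)sin x

write g with unknown coordinates in the stated basis and equate coefficients in (A − (-3/2)·I) g = f
solving from the highest basis element down gives g = 2 - (70/39)cos x + (4/13)sin x
check: A g = -(4/13)cos x - (70/39)sin x
so A g − (-3/2)·g = 3 - 3cos x - (4/3)sin x = f ✓


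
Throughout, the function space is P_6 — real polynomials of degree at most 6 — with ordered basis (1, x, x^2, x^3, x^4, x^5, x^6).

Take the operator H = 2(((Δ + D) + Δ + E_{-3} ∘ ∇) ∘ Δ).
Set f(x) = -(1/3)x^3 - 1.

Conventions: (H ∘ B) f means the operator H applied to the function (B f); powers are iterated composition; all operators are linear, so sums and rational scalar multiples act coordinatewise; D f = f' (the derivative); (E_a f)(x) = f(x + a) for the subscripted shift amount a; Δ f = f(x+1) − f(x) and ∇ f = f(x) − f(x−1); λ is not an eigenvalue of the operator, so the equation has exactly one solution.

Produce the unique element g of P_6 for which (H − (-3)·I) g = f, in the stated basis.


the image equals g(x) = -(1/9)x^3 + (16/9)x - 5/9

write g with unknown coordinates in the stated basis and equate coefficients in (H − (-3)·I) g = f
solving from the highest basis element down gives g = -(1/9)x^3 + (16/9)x - 5/9
check: H g = -(16/3)x + 2/3
so H g − (-3)·g = -(1/3)x^3 - 1 = f ✓


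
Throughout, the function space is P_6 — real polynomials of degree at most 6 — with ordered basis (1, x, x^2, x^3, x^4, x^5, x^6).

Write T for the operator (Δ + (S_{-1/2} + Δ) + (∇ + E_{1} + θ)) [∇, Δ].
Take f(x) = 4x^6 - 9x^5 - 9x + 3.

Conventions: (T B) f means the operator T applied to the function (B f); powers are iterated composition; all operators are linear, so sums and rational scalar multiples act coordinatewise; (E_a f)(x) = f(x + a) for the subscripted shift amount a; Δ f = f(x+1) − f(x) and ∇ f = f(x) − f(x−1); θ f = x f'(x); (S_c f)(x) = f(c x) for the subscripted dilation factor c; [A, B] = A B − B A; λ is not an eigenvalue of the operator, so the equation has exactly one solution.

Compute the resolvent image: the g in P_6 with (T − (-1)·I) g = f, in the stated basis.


the image equals g(x) = 4x^6 - 9x^5 - 9x + 3

write g with unknown coordinates in the stated basis and equate coefficients in (T − (-1)·I) g = f
solving from the highest basis element down gives g = 4x^6 - 9x^5 - 9x + 3
check: T g = 0
so T g − (-1)·g = 4x^6 - 9x^5 - 9x + 3 = f ✓


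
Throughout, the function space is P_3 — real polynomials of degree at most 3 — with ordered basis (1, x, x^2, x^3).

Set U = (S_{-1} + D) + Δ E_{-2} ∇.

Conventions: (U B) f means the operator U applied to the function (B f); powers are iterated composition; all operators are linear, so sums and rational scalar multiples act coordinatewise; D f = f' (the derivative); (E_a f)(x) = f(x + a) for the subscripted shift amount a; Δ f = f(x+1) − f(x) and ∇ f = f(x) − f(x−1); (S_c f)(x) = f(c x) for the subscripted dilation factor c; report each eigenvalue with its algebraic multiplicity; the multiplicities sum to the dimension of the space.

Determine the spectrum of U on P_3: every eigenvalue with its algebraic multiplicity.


image of 1: 1
image of x: -x + 1
image of x^2: x^2 + 2x + 2
image of x^3: -x^3 + 3x^2 + 6x - 12
the matrix is upper triangular; its diagonal is (1, -1, 1, -1)
for a triangular matrix the eigenvalues are the diagonal entries, with algebraic multiplicity their repetition count

λ = -1 (multiplicity 2), λ = 1 (multiplicity 2)


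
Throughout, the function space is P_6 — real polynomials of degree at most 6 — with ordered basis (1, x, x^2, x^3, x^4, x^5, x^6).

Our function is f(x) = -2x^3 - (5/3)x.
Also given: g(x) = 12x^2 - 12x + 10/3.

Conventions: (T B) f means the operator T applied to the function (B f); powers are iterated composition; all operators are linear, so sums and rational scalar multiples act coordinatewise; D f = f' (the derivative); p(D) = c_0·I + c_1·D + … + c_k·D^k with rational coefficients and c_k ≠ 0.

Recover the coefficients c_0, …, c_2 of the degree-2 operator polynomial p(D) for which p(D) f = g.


p(D) = -2·D + D^2, i.e. c_0 = 0, c_1 = -2, c_2 = 1

D^0 f = -2x^3 - (5/3)x
D^1 f = -6x^2 - 5/3
D^2 f = -12x
matching coefficients of g against c_0 f + c_1 Df + … from the top degree down determines the c_i
solution: c_0 = 0, c_1 = -2, c_2 = 1


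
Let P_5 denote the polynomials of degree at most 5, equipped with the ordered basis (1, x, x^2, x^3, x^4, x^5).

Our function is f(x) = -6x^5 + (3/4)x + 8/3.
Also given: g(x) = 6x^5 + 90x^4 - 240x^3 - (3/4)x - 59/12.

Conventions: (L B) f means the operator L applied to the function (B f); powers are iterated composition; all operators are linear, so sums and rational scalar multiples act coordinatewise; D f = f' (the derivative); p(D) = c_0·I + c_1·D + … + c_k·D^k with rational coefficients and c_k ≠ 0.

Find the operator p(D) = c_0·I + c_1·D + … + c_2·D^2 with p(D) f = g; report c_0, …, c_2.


p(D) = -I − 3·D + 2·D^2, i.e. c_0 = -1, c_1 = -3, c_2 = 2

D^0 f = -6x^5 + (3/4)x + 8/3
D^1 f = -30x^4 + 3/4
D^2 f = -120x^3
matching coefficients of g against c_0 f + c_1 Df + … from the top degree down determines the c_i
solution: c_0 = -1, c_1 = -3, c_2 = 2


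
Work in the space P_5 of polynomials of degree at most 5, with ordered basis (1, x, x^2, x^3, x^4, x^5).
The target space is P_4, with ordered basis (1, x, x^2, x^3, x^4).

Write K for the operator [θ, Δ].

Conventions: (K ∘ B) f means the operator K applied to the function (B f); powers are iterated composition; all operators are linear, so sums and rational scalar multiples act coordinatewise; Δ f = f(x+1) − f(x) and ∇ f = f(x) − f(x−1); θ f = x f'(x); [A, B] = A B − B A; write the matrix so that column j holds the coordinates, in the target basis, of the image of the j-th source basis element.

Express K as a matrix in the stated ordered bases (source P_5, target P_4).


image of 1: 0
image of x: -1
image of x^2: -2x - 2
image of x^3: -3x^2 - 6x - 3
image of x^4: -4x^3 - 12x^2 - 12x - 4
image of x^5: -5x^4 - 20x^3 - 30x^2 - 20x - 5
each image's coordinates form column j of the matrix

the matrix is [[0, -1, -2, -3, -4, -5]; [0, 0, -2, -6, -12, -20]; [0, 0, 0, -3, -12, -30]; [0, 0, 0, 0, -4, -20]; [0, 0, 0, 0, 0, -5]] (rows listed top to bottom)


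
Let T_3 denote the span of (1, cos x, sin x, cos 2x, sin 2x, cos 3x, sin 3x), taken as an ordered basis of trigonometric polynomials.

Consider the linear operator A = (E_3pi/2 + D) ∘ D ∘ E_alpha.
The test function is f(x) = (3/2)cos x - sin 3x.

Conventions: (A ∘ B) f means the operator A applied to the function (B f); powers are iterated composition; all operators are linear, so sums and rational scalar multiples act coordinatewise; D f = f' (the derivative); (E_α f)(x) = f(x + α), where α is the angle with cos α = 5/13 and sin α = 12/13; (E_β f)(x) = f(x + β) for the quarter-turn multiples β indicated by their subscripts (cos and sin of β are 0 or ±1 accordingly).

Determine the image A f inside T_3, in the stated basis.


E_alpha f = (15/26)cos x - (18/13)sin x + (828/2197)cos 3x + (2035/2197)sin 3x
D E_alpha f = -(18/13)cos x - (15/26)sin x + (6105/2197)cos 3x - (2484/2197)sin 3x
E_3pi/2 (D ∘ E_alpha) f = (15/26)cos x - (18/13)sin x - (2484/2197)cos 3x - (6105/2197)sin 3x
D (D ∘ E_alpha) f = -(15/26)cos x + (18/13)sin x - (7452/2197)cos 3x - (18315/2197)sin 3x
(E_3pi/2 + D) (D ∘ E_alpha) f = -(9936/2197)cos 3x - (24420/2197)sin 3x

g(x) = -(9936/2197)cos 3x - (24420/2197)sin 3x


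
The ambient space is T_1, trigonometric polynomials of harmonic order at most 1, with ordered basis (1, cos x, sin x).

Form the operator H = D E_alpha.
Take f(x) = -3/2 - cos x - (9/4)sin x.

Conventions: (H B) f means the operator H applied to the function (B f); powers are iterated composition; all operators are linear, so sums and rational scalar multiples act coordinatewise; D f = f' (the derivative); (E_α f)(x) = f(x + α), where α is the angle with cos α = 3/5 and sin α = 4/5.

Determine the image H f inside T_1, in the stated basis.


the result is g(x) = -(11/20)cos x + (12/5)sin x

E_alpha f = -3/2 - (12/5)cos x - (11/20)sin x
D E_alpha f = -(11/20)cos x + (12/5)sin x


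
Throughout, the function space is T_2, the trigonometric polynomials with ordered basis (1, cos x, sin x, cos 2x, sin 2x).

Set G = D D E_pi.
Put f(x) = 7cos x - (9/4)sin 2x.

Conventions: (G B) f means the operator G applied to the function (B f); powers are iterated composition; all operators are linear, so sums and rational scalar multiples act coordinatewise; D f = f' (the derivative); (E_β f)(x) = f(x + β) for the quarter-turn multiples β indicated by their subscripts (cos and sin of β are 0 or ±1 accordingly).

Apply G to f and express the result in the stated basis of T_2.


the image equals g(x) = 7cos x + 9sin 2x

E_pi f = -7cos x - (9/4)sin 2x
D E_pi f = 7sin x - (9/2)cos 2x
D (D E_pi) f = 7cos x + 9sin 2x


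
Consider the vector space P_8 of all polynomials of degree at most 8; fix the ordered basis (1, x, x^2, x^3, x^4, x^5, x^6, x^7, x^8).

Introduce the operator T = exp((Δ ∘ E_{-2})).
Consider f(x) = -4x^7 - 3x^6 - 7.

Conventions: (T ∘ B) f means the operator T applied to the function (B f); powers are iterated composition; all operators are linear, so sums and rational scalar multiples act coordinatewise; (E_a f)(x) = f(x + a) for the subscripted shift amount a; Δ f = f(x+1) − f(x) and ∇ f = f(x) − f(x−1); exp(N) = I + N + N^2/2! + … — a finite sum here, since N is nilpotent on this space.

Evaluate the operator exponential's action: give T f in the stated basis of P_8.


order-1 term: -28x^6 + 234x^5 - 845x^4 + 1680x^3 - 1929x^2 + 1206x - 319
order-2 term: -84x^5 + 1215x^4 - 7160x^3 + 21465x^2 - 32698x + 20223
order-3 term: -140x^4 + 2460x^3 - 16410x^2 + 49230x - 56014
order-4 term: -140x^3 + 2475x^2 - 14720x + 29445
order-5 term: -84x^2 + 1242x - 4625
order-6 term: -28x + 249
order-7 term: -4
the series for exp((Δ ∘ E_{-2})) f terminates at order 7
exp((Δ ∘ E_{-2})) f = -4x^7 - 31x^6 + 150x^5 + 230x^4 - 3160x^3 + 5517x^2 + 4232x - 11052

g(x) = -4x^7 - 31x^6 + 150x^5 + 230x^4 - 3160x^3 + 5517x^2 + 4232x - 11052


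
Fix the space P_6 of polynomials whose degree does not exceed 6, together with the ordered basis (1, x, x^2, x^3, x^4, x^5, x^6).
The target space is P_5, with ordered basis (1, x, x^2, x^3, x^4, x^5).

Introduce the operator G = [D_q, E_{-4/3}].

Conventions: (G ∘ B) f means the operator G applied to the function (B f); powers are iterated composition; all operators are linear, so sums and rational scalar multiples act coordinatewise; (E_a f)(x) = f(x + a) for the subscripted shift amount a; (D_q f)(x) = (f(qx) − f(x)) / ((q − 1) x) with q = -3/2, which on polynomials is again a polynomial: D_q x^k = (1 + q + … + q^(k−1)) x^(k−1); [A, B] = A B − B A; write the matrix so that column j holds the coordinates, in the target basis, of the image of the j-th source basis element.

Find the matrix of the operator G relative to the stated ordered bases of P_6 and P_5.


the matrix is [[0, 0, -10/3, 20/9, -40/3, 400/81, -10400/243]; [0, 0, 0, 20/3, 10/3, 400/9, 3400/81]; [0, 0, 0, 0, -95/6, -50/9, -4900/27]; [0, 0, 0, 0, 0, 175/6, 275/9]; [0, 0, 0, 0, 0, 0, -1325/24]; [0, 0, 0, 0, 0, 0, 0]] (rows listed top to bottom)

image of 1: 0
image of x: 0
image of x^2: -10/3
image of x^3: (20/3)x + 20/9
image of x^4: -(95/6)x^2 + (10/3)x - 40/3
image of x^5: (175/6)x^3 - (50/9)x^2 + (400/9)x + 400/81
image of x^6: -(1325/24)x^4 + (275/9)x^3 - (4900/27)x^2 + (3400/81)x - 10400/243
each image's coordinates form column j of the matrix


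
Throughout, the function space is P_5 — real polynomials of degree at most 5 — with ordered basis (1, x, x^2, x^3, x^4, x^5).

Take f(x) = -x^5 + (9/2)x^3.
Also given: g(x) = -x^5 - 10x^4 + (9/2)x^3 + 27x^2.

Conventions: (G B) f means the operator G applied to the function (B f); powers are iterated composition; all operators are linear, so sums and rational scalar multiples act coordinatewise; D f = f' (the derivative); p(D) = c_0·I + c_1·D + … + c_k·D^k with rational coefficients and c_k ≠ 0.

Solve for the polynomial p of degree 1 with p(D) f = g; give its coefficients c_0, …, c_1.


p(D) = I + 2·D, i.e. c_0 = 1, c_1 = 2

D^0 f = -x^5 + (9/2)x^3
D^1 f = -5x^4 + (27/2)x^2
matching coefficients of g against c_0 f + c_1 Df + … from the top degree down determines the c_i
solution: c_0 = 1, c_1 = 2


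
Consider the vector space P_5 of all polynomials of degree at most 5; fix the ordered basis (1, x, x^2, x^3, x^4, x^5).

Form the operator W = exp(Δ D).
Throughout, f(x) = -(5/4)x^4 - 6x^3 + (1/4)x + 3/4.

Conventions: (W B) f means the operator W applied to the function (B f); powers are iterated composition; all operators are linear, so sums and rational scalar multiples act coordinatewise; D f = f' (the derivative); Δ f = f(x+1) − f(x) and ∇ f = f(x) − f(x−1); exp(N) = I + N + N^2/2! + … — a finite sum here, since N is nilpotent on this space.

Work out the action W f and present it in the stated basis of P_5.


the result is g(x) = -(5/4)x^4 - 6x^3 - 15x^2 - (203/4)x - 149/4

order-1 term: -15x^2 - 51x - 23
order-2 term: -15
the series for exp(Δ D) f terminates at order 2
exp(Δ D) f = -(5/4)x^4 - 6x^3 - 15x^2 - (203/4)x - 149/4


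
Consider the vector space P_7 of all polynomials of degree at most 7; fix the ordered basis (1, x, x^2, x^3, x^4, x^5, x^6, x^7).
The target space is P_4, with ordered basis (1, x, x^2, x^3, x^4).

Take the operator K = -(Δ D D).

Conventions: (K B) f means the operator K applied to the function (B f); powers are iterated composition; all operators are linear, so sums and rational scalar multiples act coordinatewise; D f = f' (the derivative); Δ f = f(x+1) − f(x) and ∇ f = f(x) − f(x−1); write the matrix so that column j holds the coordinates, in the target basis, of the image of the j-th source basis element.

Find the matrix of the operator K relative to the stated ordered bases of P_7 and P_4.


image of 1: 0
image of x: 0
image of x^2: 0
image of x^3: -6
image of x^4: -24x - 12
image of x^5: -60x^2 - 60x - 20
image of x^6: -120x^3 - 180x^2 - 120x - 30
image of x^7: -210x^4 - 420x^3 - 420x^2 - 210x - 42
each image's coordinates form column j of the matrix

the matrix is [[0, 0, 0, -6, -12, -20, -30, -42]; [0, 0, 0, 0, -24, -60, -120, -210]; [0, 0, 0, 0, 0, -60, -180, -420]; [0, 0, 0, 0, 0, 0, -120, -420]; [0, 0, 0, 0, 0, 0, 0, -210]] (rows listed top to bottom)


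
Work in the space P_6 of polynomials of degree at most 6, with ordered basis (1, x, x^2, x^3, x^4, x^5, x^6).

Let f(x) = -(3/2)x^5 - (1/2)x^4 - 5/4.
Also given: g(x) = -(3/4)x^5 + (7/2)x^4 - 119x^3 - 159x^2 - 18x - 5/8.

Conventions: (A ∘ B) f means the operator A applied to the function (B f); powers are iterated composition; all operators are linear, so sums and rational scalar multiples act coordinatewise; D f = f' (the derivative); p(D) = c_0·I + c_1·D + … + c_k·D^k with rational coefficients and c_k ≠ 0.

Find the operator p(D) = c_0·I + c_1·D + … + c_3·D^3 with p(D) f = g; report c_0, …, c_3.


c_0 = 1/2, c_1 = -1/2, c_2 = 4, c_3 = 3/2

D^0 f = -(3/2)x^5 - (1/2)x^4 - 5/4
D^1 f = -(15/2)x^4 - 2x^3
D^2 f = -30x^3 - 6x^2
D^3 f = -90x^2 - 12x
matching coefficients of g against c_0 f + c_1 Df + … from the top degree down determines the c_i
solution: c_0 = 1/2, c_1 = -1/2, c_2 = 4, c_3 = 3/2


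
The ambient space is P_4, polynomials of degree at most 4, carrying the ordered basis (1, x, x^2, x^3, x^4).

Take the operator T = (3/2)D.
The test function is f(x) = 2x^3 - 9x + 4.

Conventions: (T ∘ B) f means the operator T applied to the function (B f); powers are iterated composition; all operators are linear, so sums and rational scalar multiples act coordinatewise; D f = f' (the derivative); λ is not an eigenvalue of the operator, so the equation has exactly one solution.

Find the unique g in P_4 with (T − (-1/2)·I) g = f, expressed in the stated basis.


g(x) = 4x^3 - 36x^2 + 198x - 586

write g with unknown coordinates in the stated basis and equate coefficients in (T − (-1/2)·I) g = f
solving from the highest basis element down gives g = 4x^3 - 36x^2 + 198x - 586
check: T g = 18x^2 - 108x + 297
so T g − (-1/2)·g = 2x^3 - 9x + 4 = f ✓


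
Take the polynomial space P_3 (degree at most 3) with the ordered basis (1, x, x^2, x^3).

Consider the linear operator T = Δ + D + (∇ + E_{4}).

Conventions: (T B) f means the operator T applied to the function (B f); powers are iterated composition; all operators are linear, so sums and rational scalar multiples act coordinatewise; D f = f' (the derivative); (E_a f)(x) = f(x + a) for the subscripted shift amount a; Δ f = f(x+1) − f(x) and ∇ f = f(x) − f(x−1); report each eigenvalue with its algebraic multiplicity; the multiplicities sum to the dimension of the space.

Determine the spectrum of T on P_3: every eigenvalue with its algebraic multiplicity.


λ = 1 (multiplicity 4)

image of 1: 1
image of x: x + 7
image of x^2: x^2 + 14x + 16
image of x^3: x^3 + 21x^2 + 48x + 66
the matrix is upper triangular; its diagonal is (1, 1, 1, 1)
for a triangular matrix the eigenvalues are the diagonal entries, with algebraic multiplicity their repetition count


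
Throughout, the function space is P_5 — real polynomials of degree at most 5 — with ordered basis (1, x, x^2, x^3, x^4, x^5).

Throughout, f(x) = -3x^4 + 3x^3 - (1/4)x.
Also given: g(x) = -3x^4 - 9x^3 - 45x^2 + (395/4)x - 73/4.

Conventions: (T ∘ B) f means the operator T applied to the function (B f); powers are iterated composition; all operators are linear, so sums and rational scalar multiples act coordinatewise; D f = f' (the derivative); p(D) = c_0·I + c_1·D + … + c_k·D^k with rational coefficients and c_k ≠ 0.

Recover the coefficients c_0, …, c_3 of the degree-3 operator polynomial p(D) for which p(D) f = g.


c_0 = 1, c_1 = 1, c_2 = 3/2, c_3 = -1

D^0 f = -3x^4 + 3x^3 - (1/4)x
D^1 f = -12x^3 + 9x^2 - 1/4
D^2 f = -36x^2 + 18x
D^3 f = -72x + 18
matching coefficients of g against c_0 f + c_1 Df + … from the top degree down determines the c_i
solution: c_0 = 1, c_1 = 1, c_2 = 3/2, c_3 = -1


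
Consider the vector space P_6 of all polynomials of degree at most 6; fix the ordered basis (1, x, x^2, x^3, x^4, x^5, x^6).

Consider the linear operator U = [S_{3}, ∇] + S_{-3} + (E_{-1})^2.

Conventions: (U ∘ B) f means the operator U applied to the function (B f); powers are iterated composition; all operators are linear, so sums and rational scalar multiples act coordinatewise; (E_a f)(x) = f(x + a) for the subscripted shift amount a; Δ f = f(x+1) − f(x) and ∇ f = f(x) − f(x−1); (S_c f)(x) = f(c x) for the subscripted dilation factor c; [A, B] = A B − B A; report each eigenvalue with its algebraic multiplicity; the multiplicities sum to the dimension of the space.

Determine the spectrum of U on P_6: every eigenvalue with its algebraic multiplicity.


image of 1: 2
image of x: -2x - 4
image of x^2: 10x^2 - 16x + 12
image of x^3: -26x^3 - 60x^2 + 84x - 34
image of x^4: 82x^4 - 224x^3 + 456x^2 - 344x + 96
image of x^5: -242x^5 - 820x^4 + 2200x^3 - 2420x^2 + 1280x - 274
image of x^6: 730x^6 - 2928x^5 + 9780x^4 - 14200x^3 + 11040x^2 - 4548x + 792
the matrix is upper triangular; its diagonal is (2, -2, 10, -26, 82, -242, 730)
for a triangular matrix the eigenvalues are the diagonal entries, with algebraic multiplicity their repetition count

λ = -242 (multiplicity 1), λ = -26 (multiplicity 1), λ = -2 (multiplicity 1), λ = 2 (multiplicity 1), λ = 10 (multiplicity 1), λ = 82 (multiplicity 1), λ = 730 (multiplicity 1)


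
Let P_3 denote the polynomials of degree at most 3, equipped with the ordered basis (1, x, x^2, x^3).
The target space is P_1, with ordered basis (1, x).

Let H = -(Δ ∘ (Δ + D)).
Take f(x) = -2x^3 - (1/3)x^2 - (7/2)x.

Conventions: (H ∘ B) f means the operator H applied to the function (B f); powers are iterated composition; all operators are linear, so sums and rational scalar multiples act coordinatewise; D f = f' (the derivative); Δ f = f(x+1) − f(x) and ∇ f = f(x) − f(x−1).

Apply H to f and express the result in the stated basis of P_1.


g(x) = 24x + 58/3

Δ f = -6x^2 - (20/3)x - 35/6
D f = -6x^2 - (2/3)x - 7/2
(Δ + D) f = -12x^2 - (22/3)x - 28/3
Δ (Δ + D) f = -24x - 58/3
(-(Δ ∘ (Δ + D))) f = 24x + 58/3


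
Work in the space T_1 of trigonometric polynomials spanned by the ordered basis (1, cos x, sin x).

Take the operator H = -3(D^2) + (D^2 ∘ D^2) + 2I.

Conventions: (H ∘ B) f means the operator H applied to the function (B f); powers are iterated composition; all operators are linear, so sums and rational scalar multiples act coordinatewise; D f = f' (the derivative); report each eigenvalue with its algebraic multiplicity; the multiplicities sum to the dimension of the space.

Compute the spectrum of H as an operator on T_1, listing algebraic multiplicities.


image of 1: 2
image of cos x: 6cos x
image of sin x: 6sin x
the matrix is diagonal; its diagonal is (2, 6, 6)
for a triangular matrix the eigenvalues are the diagonal entries, with algebraic multiplicity their repetition count

λ = 2 (multiplicity 1), λ = 6 (multiplicity 2)


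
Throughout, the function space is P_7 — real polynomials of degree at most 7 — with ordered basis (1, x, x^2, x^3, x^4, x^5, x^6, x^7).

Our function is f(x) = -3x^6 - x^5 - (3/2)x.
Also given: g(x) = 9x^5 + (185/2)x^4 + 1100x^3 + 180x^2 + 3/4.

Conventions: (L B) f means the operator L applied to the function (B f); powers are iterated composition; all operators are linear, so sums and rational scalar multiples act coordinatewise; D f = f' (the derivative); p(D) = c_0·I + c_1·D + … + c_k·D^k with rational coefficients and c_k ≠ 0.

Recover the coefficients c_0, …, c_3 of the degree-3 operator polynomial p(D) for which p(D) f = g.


D^0 f = -3x^6 - x^5 - (3/2)x
D^1 f = -18x^5 - 5x^4 - 3/2
D^2 f = -90x^4 - 20x^3
D^3 f = -360x^3 - 60x^2
matching coefficients of g against c_0 f + c_1 Df + … from the top degree down determines the c_i
solution: c_0 = 0, c_1 = -1/2, c_2 = -1, c_3 = -3

p(D) = -(1/2)·D − D^2 − 3·D^3, i.e. c_0 = 0, c_1 = -1/2, c_2 = -1, c_3 = -3


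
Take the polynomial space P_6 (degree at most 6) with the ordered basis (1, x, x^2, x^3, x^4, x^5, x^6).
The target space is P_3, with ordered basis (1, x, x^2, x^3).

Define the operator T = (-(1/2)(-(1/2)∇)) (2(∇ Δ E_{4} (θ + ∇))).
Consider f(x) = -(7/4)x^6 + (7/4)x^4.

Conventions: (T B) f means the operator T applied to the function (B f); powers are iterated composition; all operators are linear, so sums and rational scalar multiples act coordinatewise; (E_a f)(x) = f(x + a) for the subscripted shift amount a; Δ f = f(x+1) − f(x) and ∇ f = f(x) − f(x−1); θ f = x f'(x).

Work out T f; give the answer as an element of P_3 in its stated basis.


g(x) = -630x^3 - 6930x^2 - 25431x - 31290

θ f = -(21/2)x^6 + 7x^4
∇ f = -(21/2)x^5 + (105/4)x^4 - 28x^3 + (63/4)x^2 - (7/2)x
(θ + ∇) f = -(21/2)x^6 - (21/2)x^5 + (133/4)x^4 - 28x^3 + (63/4)x^2 - (7/2)x
E_{4} (θ + ∇) f = -(21/2)x^6 - (525/2)x^5 - (10787/4)x^4 - 14616x^3 - (176673/4)x^2 - (141323/2)x - 46802
Δ E_{4} (θ + ∇) f = -63x^5 - 1470x^4 - 13622x^3 - 62811x^2 - 144347x - 264831/2
∇ (Δ E_{4}) (θ + ∇) f = -315x^4 - 5250x^3 - 32676x^2 - 90321x - 93751
(2(∇ Δ E_{4} (θ + ∇))) f = -630x^4 - 10500x^3 - 65352x^2 - 180642x - 187502
∇ (2(∇ Δ E_{4} (θ + ∇))) f = -2520x^3 - 27720x^2 - 101724x - 125160
(-(1/2)∇) (2(∇ Δ E_{4} (θ + ∇))) f = 1260x^3 + 13860x^2 + 50862x + 62580
(-(1/2)(-(1/2)∇)) (2(∇ Δ E_{4} (θ + ∇))) f = -630x^3 - 6930x^2 - 25431x - 31290


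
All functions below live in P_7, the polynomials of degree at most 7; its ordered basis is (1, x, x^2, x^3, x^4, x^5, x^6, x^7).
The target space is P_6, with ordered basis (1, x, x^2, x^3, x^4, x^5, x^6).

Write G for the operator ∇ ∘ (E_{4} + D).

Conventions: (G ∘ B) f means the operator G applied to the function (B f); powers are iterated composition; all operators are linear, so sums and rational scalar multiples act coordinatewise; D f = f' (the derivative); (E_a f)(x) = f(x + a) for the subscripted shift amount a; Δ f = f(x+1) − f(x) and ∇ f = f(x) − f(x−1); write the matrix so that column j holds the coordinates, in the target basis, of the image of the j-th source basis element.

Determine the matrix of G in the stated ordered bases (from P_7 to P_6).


the matrix is [[0, 1, 9, 34, 179, 776, 3373, 14190]; [0, 0, 2, 27, 136, 895, 4656, 23611]; [0, 0, 0, 3, 54, 340, 2685, 16296]; [0, 0, 0, 0, 4, 90, 680, 6265]; [0, 0, 0, 0, 0, 5, 135, 1190]; [0, 0, 0, 0, 0, 0, 6, 189]; [0, 0, 0, 0, 0, 0, 0, 7]] (rows listed top to bottom)

image of 1: 0
image of x: 1
image of x^2: 2x + 9
image of x^3: 3x^2 + 27x + 34
image of x^4: 4x^3 + 54x^2 + 136x + 179
image of x^5: 5x^4 + 90x^3 + 340x^2 + 895x + 776
image of x^6: 6x^5 + 135x^4 + 680x^3 + 2685x^2 + 4656x + 3373
image of x^7: 7x^6 + 189x^5 + 1190x^4 + 6265x^3 + 16296x^2 + 23611x + 14190
each image's coordinates form column j of the matrix


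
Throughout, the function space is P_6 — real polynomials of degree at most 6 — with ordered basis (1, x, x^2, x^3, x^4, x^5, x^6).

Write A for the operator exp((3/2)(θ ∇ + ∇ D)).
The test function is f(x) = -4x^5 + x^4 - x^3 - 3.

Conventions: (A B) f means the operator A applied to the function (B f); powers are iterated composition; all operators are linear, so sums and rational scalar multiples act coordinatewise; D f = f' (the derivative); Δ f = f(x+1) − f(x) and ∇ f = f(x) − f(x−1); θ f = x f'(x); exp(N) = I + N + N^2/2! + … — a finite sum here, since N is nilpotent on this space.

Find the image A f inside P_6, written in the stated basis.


the result is g(x) = -4x^5 - 119x^4 - 1003x^3 - 2838x^2 - (5667/2)x - 1761/2

order-1 term: -120x^4 + 78x^3 + 51x^2 - (213/2)x + 81/2
order-2 term: -1080x^3 + 351x^2 + 972x - 459
order-3 term: -3240x^2 - 1269x + 1971
order-4 term: -2430x - 2430
the series for exp((3/2)(θ ∇ + ∇ D)) f terminates at order 4
exp((3/2)(θ ∇ + ∇ D)) f = -4x^5 - 119x^4 - 1003x^3 - 2838x^2 - (5667/2)x - 1761/2
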